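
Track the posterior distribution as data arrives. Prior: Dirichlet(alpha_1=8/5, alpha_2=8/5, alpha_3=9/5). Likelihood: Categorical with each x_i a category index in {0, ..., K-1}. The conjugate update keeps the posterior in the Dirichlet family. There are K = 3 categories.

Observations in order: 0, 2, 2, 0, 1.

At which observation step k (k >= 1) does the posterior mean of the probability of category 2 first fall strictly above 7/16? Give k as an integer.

k = 3

obs 1: x=0 → posterior Dirichlet(13/5, 8/5, 9/5)
obs 2: x=2 → posterior Dirichlet(13/5, 8/5, 14/5)
obs 3: x=2 → posterior Dirichlet(13/5, 8/5, 19/5)
obs 4: x=0 → posterior Dirichlet(18/5, 8/5, 19/5)
obs 5: x=1 → posterior Dirichlet(18/5, 13/5, 19/5)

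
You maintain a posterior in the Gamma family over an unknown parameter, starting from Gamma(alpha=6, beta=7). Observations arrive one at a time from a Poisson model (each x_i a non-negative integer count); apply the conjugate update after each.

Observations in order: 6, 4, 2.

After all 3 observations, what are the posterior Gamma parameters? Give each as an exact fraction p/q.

alpha=18, beta=10

obs 1: x=6 → posterior Gamma(12, 8)
obs 2: x=4 → posterior Gamma(16, 9)
obs 3: x=2 → posterior Gamma(18, 10)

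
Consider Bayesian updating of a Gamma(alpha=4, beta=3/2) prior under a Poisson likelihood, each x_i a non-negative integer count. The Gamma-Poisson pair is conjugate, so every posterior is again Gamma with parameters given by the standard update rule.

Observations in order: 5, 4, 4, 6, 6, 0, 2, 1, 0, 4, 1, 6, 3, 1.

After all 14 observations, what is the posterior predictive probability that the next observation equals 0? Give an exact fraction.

12416511931816993664430704668956488110455919221367335034994587979129311/234506656247776905017748821460251500238366110067843569034036522087377377

obs 1: x=5 → posterior Gamma(9, 5/2)
obs 2: x=4 → posterior Gamma(13, 7/2)
obs 3: x=4 → posterior Gamma(17, 9/2)
obs 4: x=6 → posterior Gamma(23, 11/2)
obs 5: x=6 → posterior Gamma(29, 13/2)
obs 6: x=0 → posterior Gamma(29, 15/2)
obs 7: x=2 → posterior Gamma(31, 17/2)
obs 8: x=1 → posterior Gamma(32, 19/2)
obs 9: x=0 → posterior Gamma(32, 21/2)
obs 10: x=4 → posterior Gamma(36, 23/2)
obs 11: x=1 → posterior Gamma(37, 25/2)
obs 12: x=6 → posterior Gamma(43, 27/2)
obs 13: x=3 → posterior Gamma(46, 29/2)
obs 14: x=1 → posterior Gamma(47, 31/2)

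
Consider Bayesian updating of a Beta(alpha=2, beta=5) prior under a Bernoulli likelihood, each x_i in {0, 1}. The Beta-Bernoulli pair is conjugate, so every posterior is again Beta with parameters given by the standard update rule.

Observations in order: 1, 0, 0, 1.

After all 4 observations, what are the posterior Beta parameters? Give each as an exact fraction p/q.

alpha=4, beta=7

obs 1: x=1 → posterior Beta(3, 5)
obs 2: x=0 → posterior Beta(3, 6)
obs 3: x=0 → posterior Beta(3, 7)
obs 4: x=1 → posterior Beta(4, 7)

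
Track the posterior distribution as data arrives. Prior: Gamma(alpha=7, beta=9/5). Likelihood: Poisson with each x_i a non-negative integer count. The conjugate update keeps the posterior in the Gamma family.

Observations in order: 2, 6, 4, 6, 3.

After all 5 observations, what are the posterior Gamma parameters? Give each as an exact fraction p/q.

obs 1: x=2 → posterior Gamma(9, 14/5)
obs 2: x=6 → posterior Gamma(15, 19/5)
obs 3: x=4 → posterior Gamma(19, 24/5)
obs 4: x=6 → posterior Gamma(25, 29/5)
obs 5: x=3 → posterior Gamma(28, 34/5)

alpha=28, beta=34/5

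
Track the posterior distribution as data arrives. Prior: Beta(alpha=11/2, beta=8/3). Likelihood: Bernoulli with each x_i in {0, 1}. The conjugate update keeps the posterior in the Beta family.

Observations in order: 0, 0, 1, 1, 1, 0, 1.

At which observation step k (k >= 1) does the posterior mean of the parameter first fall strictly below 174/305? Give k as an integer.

k = 2

obs 1: x=0 → posterior Beta(11/2, 11/3)
obs 2: x=0 → posterior Beta(11/2, 14/3)
obs 3: x=1 → posterior Beta(13/2, 14/3)
obs 4: x=1 → posterior Beta(15/2, 14/3)
obs 5: x=1 → posterior Beta(17/2, 14/3)
obs 6: x=0 → posterior Beta(17/2, 17/3)
obs 7: x=1 → posterior Beta(19/2, 17/3)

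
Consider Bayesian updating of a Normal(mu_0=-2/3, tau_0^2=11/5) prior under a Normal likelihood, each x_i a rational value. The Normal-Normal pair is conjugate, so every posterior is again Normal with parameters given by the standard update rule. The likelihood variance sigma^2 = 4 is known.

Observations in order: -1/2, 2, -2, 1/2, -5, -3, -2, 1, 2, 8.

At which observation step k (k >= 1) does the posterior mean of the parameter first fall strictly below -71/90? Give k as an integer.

obs 1: x=-1/2 → posterior Normal(-113/186, 44/31)
obs 2: x=2 → posterior Normal(19/252, 22/21)
obs 3: x=-2 → posterior Normal(-113/318, 44/53)
obs 4: x=1/2 → posterior Normal(-5/24, 11/16)
obs 5: x=-5 → posterior Normal(-41/45, 44/75)
obs 6: x=-3 → posterior Normal(-152/129, 22/43)
obs 7: x=-2 → posterior Normal(-370/291, 44/97)
obs 8: x=1 → posterior Normal(-337/324, 11/27)
obs 9: x=2 → posterior Normal(-271/357, 44/119)
obs 10: x=8 → posterior Normal(-7/390, 22/65)

k = 5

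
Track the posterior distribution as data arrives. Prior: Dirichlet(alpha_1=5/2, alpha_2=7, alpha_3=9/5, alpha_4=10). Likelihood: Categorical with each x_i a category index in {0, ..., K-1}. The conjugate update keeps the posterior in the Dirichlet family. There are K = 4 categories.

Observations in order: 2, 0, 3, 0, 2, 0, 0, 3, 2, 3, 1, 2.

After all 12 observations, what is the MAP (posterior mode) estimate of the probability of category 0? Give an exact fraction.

55/293

obs 1: x=2 → posterior Dirichlet(5/2, 7, 14/5, 10)
obs 2: x=0 → posterior Dirichlet(7/2, 7, 14/5, 10)
obs 3: x=3 → posterior Dirichlet(7/2, 7, 14/5, 11)
obs 4: x=0 → posterior Dirichlet(9/2, 7, 14/5, 11)
obs 5: x=2 → posterior Dirichlet(9/2, 7, 19/5, 11)
obs 6: x=0 → posterior Dirichlet(11/2, 7, 19/5, 11)
obs 7: x=0 → posterior Dirichlet(13/2, 7, 19/5, 11)
obs 8: x=3 → posterior Dirichlet(13/2, 7, 19/5, 12)
obs 9: x=2 → posterior Dirichlet(13/2, 7, 24/5, 12)
obs 10: x=3 → posterior Dirichlet(13/2, 7, 24/5, 13)
obs 11: x=1 → posterior Dirichlet(13/2, 8, 24/5, 13)
obs 12: x=2 → posterior Dirichlet(13/2, 8, 29/5, 13)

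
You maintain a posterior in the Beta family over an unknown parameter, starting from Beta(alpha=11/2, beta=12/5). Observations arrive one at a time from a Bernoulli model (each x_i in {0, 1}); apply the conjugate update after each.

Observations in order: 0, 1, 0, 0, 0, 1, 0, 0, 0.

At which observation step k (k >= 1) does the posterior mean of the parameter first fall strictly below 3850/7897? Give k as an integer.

k = 8

obs 1: x=0 → posterior Beta(11/2, 17/5)
obs 2: x=1 → posterior Beta(13/2, 17/5)
obs 3: x=0 → posterior Beta(13/2, 22/5)
obs 4: x=0 → posterior Beta(13/2, 27/5)
obs 5: x=0 → posterior Beta(13/2, 32/5)
obs 6: x=1 → posterior Beta(15/2, 32/5)
obs 7: x=0 → posterior Beta(15/2, 37/5)
obs 8: x=0 → posterior Beta(15/2, 42/5)
obs 9: x=0 → posterior Beta(15/2, 47/5)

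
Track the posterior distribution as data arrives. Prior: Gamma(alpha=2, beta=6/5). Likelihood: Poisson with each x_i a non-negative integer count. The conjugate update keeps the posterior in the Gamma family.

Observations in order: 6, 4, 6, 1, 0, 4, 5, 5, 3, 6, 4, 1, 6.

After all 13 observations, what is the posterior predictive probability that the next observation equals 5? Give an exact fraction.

45047724957718708362762027336248443496280809282380560676410171038360762602323853193225956215140780879240625/321665701615085562782109705380401783722808179368889053615543410171231044777805601885012421802627647565463552

obs 1: x=6 → posterior Gamma(8, 11/5)
obs 2: x=4 → posterior Gamma(12, 16/5)
obs 3: x=6 → posterior Gamma(18, 21/5)
obs 4: x=1 → posterior Gamma(19, 26/5)
obs 5: x=0 → posterior Gamma(19, 31/5)
obs 6: x=4 → posterior Gamma(23, 36/5)
obs 7: x=5 → posterior Gamma(28, 41/5)
obs 8: x=5 → posterior Gamma(33, 46/5)
obs 9: x=3 → posterior Gamma(36, 51/5)
obs 10: x=6 → posterior Gamma(42, 56/5)
obs 11: x=4 → posterior Gamma(46, 61/5)
obs 12: x=1 → posterior Gamma(47, 66/5)
obs 13: x=6 → posterior Gamma(53, 71/5)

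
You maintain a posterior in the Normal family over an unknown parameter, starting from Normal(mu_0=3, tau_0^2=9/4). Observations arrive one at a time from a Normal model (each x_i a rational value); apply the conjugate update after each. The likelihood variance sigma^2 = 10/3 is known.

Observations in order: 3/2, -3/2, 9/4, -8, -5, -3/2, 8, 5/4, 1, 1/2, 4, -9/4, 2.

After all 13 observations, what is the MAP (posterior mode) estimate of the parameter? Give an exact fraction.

723/1564

obs 1: x=3/2 → posterior Normal(321/134, 90/67)
obs 2: x=-3/2 → posterior Normal(60/47, 45/47)
obs 3: x=9/4 → posterior Normal(723/484, 90/121)
obs 4: x=-8 → posterior Normal(-141/592, 45/74)
obs 5: x=-5 → posterior Normal(-681/700, 18/35)
obs 6: x=-3/2 → posterior Normal(-843/808, 45/101)
obs 7: x=8 → posterior Normal(21/916, 90/229)
obs 8: x=5/4 → posterior Normal(39/256, 45/128)
obs 9: x=1 → posterior Normal(66/283, 90/283)
obs 10: x=1/2 → posterior Normal(159/620, 9/31)
obs 11: x=4 → posterior Normal(375/674, 90/337)
obs 12: x=-9/4 → posterior Normal(39/112, 45/182)
obs 13: x=2 → posterior Normal(723/1564, 90/391)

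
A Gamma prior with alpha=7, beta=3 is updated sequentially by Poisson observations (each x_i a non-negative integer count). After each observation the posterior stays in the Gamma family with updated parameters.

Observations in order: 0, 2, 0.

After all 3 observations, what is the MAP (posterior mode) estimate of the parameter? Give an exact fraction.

obs 1: x=0 → posterior Gamma(7, 4)
obs 2: x=2 → posterior Gamma(9, 5)
obs 3: x=0 → posterior Gamma(9, 6)

4/3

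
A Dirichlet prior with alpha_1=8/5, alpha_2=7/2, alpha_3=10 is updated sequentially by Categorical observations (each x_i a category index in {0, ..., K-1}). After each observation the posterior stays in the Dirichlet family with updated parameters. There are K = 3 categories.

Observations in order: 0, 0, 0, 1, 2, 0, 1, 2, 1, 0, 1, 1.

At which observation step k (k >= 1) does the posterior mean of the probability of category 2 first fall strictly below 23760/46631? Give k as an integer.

k = 7

obs 1: x=0 → posterior Dirichlet(13/5, 7/2, 10)
obs 2: x=0 → posterior Dirichlet(18/5, 7/2, 10)
obs 3: x=0 → posterior Dirichlet(23/5, 7/2, 10)
obs 4: x=1 → posterior Dirichlet(23/5, 9/2, 10)
obs 5: x=2 → posterior Dirichlet(23/5, 9/2, 11)
obs 6: x=0 → posterior Dirichlet(28/5, 9/2, 11)
obs 7: x=1 → posterior Dirichlet(28/5, 11/2, 11)
obs 8: x=2 → posterior Dirichlet(28/5, 11/2, 12)
obs 9: x=1 → posterior Dirichlet(28/5, 13/2, 12)
obs 10: x=0 → posterior Dirichlet(33/5, 13/2, 12)
obs 11: x=1 → posterior Dirichlet(33/5, 15/2, 12)
obs 12: x=1 → posterior Dirichlet(33/5, 17/2, 12)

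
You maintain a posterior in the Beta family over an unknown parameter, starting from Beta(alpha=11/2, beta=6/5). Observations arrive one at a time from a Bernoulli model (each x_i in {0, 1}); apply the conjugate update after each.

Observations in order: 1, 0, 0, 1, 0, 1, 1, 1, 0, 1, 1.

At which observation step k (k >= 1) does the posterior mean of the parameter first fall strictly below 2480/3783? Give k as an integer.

obs 1: x=1 → posterior Beta(13/2, 6/5)
obs 2: x=0 → posterior Beta(13/2, 11/5)
obs 3: x=0 → posterior Beta(13/2, 16/5)
obs 4: x=1 → posterior Beta(15/2, 16/5)
obs 5: x=0 → posterior Beta(15/2, 21/5)
obs 6: x=1 → posterior Beta(17/2, 21/5)
obs 7: x=1 → posterior Beta(19/2, 21/5)
obs 8: x=1 → posterior Beta(21/2, 21/5)
obs 9: x=0 → posterior Beta(21/2, 26/5)
obs 10: x=1 → posterior Beta(23/2, 26/5)
obs 11: x=1 → posterior Beta(25/2, 26/5)

k = 5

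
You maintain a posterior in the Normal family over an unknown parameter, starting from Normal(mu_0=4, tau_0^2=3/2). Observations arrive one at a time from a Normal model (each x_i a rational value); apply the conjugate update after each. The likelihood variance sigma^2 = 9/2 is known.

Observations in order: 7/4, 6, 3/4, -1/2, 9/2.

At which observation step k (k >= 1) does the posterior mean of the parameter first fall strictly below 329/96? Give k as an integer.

obs 1: x=7/4 → posterior Normal(55/16, 9/8)
obs 2: x=6 → posterior Normal(79/20, 9/10)
obs 3: x=3/4 → posterior Normal(41/12, 3/4)
obs 4: x=-1/2 → posterior Normal(20/7, 9/14)
obs 5: x=9/2 → posterior Normal(49/16, 9/16)

k = 3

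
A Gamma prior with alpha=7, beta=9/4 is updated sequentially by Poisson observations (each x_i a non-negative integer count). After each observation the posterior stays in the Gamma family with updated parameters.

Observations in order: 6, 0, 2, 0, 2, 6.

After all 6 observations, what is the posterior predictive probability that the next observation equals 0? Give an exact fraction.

obs 1: x=6 → posterior Gamma(13, 13/4)
obs 2: x=0 → posterior Gamma(13, 17/4)
obs 3: x=2 → posterior Gamma(15, 21/4)
obs 4: x=0 → posterior Gamma(15, 25/4)
obs 5: x=2 → posterior Gamma(17, 29/4)
obs 6: x=6 → posterior Gamma(23, 33/4)

84298649517881922539738734663399137/1171223165167387672982838813062831053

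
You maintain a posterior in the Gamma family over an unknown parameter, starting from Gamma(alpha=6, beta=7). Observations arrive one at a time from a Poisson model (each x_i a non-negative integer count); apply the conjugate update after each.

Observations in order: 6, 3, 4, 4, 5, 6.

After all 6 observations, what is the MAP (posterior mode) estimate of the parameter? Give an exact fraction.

33/13

obs 1: x=6 → posterior Gamma(12, 8)
obs 2: x=3 → posterior Gamma(15, 9)
obs 3: x=4 → posterior Gamma(19, 10)
obs 4: x=4 → posterior Gamma(23, 11)
obs 5: x=5 → posterior Gamma(28, 12)
obs 6: x=6 → posterior Gamma(34, 13)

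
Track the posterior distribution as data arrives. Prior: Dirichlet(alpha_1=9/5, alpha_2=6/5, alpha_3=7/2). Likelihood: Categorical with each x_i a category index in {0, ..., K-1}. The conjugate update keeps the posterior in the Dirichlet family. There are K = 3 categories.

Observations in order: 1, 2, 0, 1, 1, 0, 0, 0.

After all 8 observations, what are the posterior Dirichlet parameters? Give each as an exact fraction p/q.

alpha_1=29/5, alpha_2=21/5, alpha_3=9/2

obs 1: x=1 → posterior Dirichlet(9/5, 11/5, 7/2)
obs 2: x=2 → posterior Dirichlet(9/5, 11/5, 9/2)
obs 3: x=0 → posterior Dirichlet(14/5, 11/5, 9/2)
obs 4: x=1 → posterior Dirichlet(14/5, 16/5, 9/2)
obs 5: x=1 → posterior Dirichlet(14/5, 21/5, 9/2)
obs 6: x=0 → posterior Dirichlet(19/5, 21/5, 9/2)
obs 7: x=0 → posterior Dirichlet(24/5, 21/5, 9/2)
obs 8: x=0 → posterior Dirichlet(29/5, 21/5, 9/2)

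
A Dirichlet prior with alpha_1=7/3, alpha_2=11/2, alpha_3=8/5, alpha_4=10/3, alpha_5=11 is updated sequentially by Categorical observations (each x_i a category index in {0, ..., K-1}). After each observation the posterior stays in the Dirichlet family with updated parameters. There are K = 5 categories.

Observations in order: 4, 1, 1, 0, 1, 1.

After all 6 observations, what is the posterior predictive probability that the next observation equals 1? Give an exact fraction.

obs 1: x=4 → posterior Dirichlet(7/3, 11/2, 8/5, 10/3, 12)
obs 2: x=1 → posterior Dirichlet(7/3, 13/2, 8/5, 10/3, 12)
obs 3: x=1 → posterior Dirichlet(7/3, 15/2, 8/5, 10/3, 12)
obs 4: x=0 → posterior Dirichlet(10/3, 15/2, 8/5, 10/3, 12)
obs 5: x=1 → posterior Dirichlet(10/3, 17/2, 8/5, 10/3, 12)
obs 6: x=1 → posterior Dirichlet(10/3, 19/2, 8/5, 10/3, 12)

15/47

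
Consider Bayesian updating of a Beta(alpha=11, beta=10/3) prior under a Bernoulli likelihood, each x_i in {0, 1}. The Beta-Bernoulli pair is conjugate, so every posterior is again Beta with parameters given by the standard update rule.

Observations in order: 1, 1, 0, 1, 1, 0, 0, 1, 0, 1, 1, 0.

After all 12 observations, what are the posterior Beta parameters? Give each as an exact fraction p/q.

alpha=18, beta=25/3

obs 1: x=1 → posterior Beta(12, 10/3)
obs 2: x=1 → posterior Beta(13, 10/3)
obs 3: x=0 → posterior Beta(13, 13/3)
obs 4: x=1 → posterior Beta(14, 13/3)
obs 5: x=1 → posterior Beta(15, 13/3)
obs 6: x=0 → posterior Beta(15, 16/3)
obs 7: x=0 → posterior Beta(15, 19/3)
obs 8: x=1 → posterior Beta(16, 19/3)
obs 9: x=0 → posterior Beta(16, 22/3)
obs 10: x=1 → posterior Beta(17, 22/3)
obs 11: x=1 → posterior Beta(18, 22/3)
obs 12: x=0 → posterior Beta(18, 25/3)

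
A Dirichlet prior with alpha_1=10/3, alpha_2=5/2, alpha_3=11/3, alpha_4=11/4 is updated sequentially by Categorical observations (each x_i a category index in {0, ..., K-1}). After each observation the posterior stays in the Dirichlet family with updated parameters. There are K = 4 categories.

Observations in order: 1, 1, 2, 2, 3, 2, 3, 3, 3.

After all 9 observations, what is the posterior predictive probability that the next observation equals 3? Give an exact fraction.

27/85

obs 1: x=1 → posterior Dirichlet(10/3, 7/2, 11/3, 11/4)
obs 2: x=1 → posterior Dirichlet(10/3, 9/2, 11/3, 11/4)
obs 3: x=2 → posterior Dirichlet(10/3, 9/2, 14/3, 11/4)
obs 4: x=2 → posterior Dirichlet(10/3, 9/2, 17/3, 11/4)
obs 5: x=3 → posterior Dirichlet(10/3, 9/2, 17/3, 15/4)
obs 6: x=2 → posterior Dirichlet(10/3, 9/2, 20/3, 15/4)
obs 7: x=3 → posterior Dirichlet(10/3, 9/2, 20/3, 19/4)
obs 8: x=3 → posterior Dirichlet(10/3, 9/2, 20/3, 23/4)
obs 9: x=3 → posterior Dirichlet(10/3, 9/2, 20/3, 27/4)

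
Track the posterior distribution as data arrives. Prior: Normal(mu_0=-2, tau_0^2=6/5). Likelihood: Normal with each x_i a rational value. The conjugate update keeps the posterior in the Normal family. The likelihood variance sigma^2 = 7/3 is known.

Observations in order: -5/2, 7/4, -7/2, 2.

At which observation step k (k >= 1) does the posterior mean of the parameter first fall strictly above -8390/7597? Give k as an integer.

k = 4

obs 1: x=-5/2 → posterior Normal(-115/53, 42/53)
obs 2: x=7/4 → posterior Normal(-167/142, 42/71)
obs 3: x=-7/2 → posterior Normal(-293/178, 42/89)
obs 4: x=2 → posterior Normal(-221/214, 42/107)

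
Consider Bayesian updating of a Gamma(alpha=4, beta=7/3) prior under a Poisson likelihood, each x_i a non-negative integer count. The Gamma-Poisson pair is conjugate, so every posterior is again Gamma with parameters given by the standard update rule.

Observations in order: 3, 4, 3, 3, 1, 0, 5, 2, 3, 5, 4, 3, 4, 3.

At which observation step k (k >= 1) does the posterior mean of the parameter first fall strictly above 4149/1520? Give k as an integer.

k = 11

obs 1: x=3 → posterior Gamma(7, 10/3)
obs 2: x=4 → posterior Gamma(11, 13/3)
obs 3: x=3 → posterior Gamma(14, 16/3)
obs 4: x=3 → posterior Gamma(17, 19/3)
obs 5: x=1 → posterior Gamma(18, 22/3)
obs 6: x=0 → posterior Gamma(18, 25/3)
obs 7: x=5 → posterior Gamma(23, 28/3)
obs 8: x=2 → posterior Gamma(25, 31/3)
obs 9: x=3 → posterior Gamma(28, 34/3)
obs 10: x=5 → posterior Gamma(33, 37/3)
obs 11: x=4 → posterior Gamma(37, 40/3)
obs 12: x=3 → posterior Gamma(40, 43/3)
obs 13: x=4 → posterior Gamma(44, 46/3)
obs 14: x=3 → posterior Gamma(47, 49/3)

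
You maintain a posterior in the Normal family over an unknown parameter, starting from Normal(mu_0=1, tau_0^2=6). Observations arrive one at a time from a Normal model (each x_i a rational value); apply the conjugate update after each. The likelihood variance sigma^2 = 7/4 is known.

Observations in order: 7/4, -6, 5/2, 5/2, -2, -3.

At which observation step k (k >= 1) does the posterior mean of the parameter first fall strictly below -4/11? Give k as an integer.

obs 1: x=7/4 → posterior Normal(49/31, 42/31)
obs 2: x=-6 → posterior Normal(-19/11, 42/55)
obs 3: x=5/2 → posterior Normal(-35/79, 42/79)
obs 4: x=5/2 → posterior Normal(25/103, 42/103)
obs 5: x=-2 → posterior Normal(-23/127, 42/127)
obs 6: x=-3 → posterior Normal(-95/151, 42/151)

k = 2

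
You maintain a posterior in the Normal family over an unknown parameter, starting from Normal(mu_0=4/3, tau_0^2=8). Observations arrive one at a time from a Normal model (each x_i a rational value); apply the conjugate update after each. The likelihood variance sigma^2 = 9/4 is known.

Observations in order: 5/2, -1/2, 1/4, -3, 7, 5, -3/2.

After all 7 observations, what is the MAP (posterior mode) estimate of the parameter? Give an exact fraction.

324/233

obs 1: x=5/2 → posterior Normal(92/41, 72/41)
obs 2: x=-1/2 → posterior Normal(76/73, 72/73)
obs 3: x=1/4 → posterior Normal(4/5, 24/35)
obs 4: x=-3 → posterior Normal(-12/137, 72/137)
obs 5: x=7 → posterior Normal(212/169, 72/169)
obs 6: x=5 → posterior Normal(124/67, 24/67)
obs 7: x=-3/2 → posterior Normal(324/233, 72/233)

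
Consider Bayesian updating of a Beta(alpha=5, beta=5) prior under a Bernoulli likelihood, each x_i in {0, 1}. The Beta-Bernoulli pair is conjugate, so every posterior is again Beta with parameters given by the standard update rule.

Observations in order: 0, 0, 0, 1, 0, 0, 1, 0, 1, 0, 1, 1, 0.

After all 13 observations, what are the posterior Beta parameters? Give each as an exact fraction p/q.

alpha=10, beta=13

obs 1: x=0 → posterior Beta(5, 6)
obs 2: x=0 → posterior Beta(5, 7)
obs 3: x=0 → posterior Beta(5, 8)
obs 4: x=1 → posterior Beta(6, 8)
obs 5: x=0 → posterior Beta(6, 9)
obs 6: x=0 → posterior Beta(6, 10)
obs 7: x=1 → posterior Beta(7, 10)
obs 8: x=0 → posterior Beta(7, 11)
obs 9: x=1 → posterior Beta(8, 11)
obs 10: x=0 → posterior Beta(8, 12)
obs 11: x=1 → posterior Beta(9, 12)
obs 12: x=1 → posterior Beta(10, 12)
obs 13: x=0 → posterior Beta(10, 13)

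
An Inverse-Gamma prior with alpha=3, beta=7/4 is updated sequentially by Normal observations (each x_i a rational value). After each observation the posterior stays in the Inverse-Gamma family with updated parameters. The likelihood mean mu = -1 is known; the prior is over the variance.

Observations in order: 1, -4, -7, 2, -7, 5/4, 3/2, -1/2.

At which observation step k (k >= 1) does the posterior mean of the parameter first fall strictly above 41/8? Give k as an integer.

k = 3

obs 1: x=1 → posterior Inverse-Gamma(7/2, 15/4)
obs 2: x=-4 → posterior Inverse-Gamma(4, 33/4)
obs 3: x=-7 → posterior Inverse-Gamma(9/2, 105/4)
obs 4: x=2 → posterior Inverse-Gamma(5, 123/4)
obs 5: x=-7 → posterior Inverse-Gamma(11/2, 195/4)
obs 6: x=5/4 → posterior Inverse-Gamma(6, 1641/32)
obs 7: x=3/2 → posterior Inverse-Gamma(13/2, 1741/32)
obs 8: x=-1/2 → posterior Inverse-Gamma(7, 1745/32)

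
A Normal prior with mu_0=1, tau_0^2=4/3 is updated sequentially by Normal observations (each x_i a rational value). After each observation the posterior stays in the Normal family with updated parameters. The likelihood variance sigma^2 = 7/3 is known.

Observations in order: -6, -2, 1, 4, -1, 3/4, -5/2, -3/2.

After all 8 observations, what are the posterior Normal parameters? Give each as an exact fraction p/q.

obs 1: x=-6 → posterior Normal(-17/11, 28/33)
obs 2: x=-2 → posterior Normal(-5/3, 28/45)
obs 3: x=1 → posterior Normal(-21/19, 28/57)
obs 4: x=4 → posterior Normal(-5/23, 28/69)
obs 5: x=-1 → posterior Normal(-1/3, 28/81)
obs 6: x=3/4 → posterior Normal(-6/31, 28/93)
obs 7: x=-5/2 → posterior Normal(-16/35, 4/15)
obs 8: x=-3/2 → posterior Normal(-22/39, 28/117)

mu_0=-22/39, tau_0^2=28/117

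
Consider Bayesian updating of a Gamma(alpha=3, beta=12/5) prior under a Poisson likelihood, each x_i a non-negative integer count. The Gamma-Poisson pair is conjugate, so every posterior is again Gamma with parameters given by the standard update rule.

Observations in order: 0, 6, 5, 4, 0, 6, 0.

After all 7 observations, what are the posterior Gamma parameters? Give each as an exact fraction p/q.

alpha=24, beta=47/5

obs 1: x=0 → posterior Gamma(3, 17/5)
obs 2: x=6 → posterior Gamma(9, 22/5)
obs 3: x=5 → posterior Gamma(14, 27/5)
obs 4: x=4 → posterior Gamma(18, 32/5)
obs 5: x=0 → posterior Gamma(18, 37/5)
obs 6: x=6 → posterior Gamma(24, 42/5)
obs 7: x=0 → posterior Gamma(24, 47/5)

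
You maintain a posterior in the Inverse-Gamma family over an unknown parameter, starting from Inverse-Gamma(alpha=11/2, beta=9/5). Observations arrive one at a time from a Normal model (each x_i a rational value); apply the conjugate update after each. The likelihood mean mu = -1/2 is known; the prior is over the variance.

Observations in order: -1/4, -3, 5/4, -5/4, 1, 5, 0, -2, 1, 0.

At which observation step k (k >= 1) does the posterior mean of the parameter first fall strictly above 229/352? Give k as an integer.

obs 1: x=-1/4 → posterior Inverse-Gamma(6, 293/160)
obs 2: x=-3 → posterior Inverse-Gamma(13/2, 793/160)
obs 3: x=5/4 → posterior Inverse-Gamma(7, 519/80)
obs 4: x=-5/4 → posterior Inverse-Gamma(15/2, 1083/160)
obs 5: x=1 → posterior Inverse-Gamma(8, 1263/160)
obs 6: x=5 → posterior Inverse-Gamma(17/2, 3683/160)
obs 7: x=0 → posterior Inverse-Gamma(9, 3703/160)
obs 8: x=-2 → posterior Inverse-Gamma(19/2, 3883/160)
obs 9: x=1 → posterior Inverse-Gamma(10, 4063/160)
obs 10: x=0 → posterior Inverse-Gamma(21/2, 4083/160)

k = 2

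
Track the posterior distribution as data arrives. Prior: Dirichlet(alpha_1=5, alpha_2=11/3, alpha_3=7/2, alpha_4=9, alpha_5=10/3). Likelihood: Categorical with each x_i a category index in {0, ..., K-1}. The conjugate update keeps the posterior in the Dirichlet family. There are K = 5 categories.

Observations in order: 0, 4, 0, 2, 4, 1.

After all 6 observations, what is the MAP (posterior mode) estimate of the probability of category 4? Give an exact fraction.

obs 1: x=0 → posterior Dirichlet(6, 11/3, 7/2, 9, 10/3)
obs 2: x=4 → posterior Dirichlet(6, 11/3, 7/2, 9, 13/3)
obs 3: x=0 → posterior Dirichlet(7, 11/3, 7/2, 9, 13/3)
obs 4: x=2 → posterior Dirichlet(7, 11/3, 9/2, 9, 13/3)
obs 5: x=4 → posterior Dirichlet(7, 11/3, 9/2, 9, 16/3)
obs 6: x=1 → posterior Dirichlet(7, 14/3, 9/2, 9, 16/3)

26/153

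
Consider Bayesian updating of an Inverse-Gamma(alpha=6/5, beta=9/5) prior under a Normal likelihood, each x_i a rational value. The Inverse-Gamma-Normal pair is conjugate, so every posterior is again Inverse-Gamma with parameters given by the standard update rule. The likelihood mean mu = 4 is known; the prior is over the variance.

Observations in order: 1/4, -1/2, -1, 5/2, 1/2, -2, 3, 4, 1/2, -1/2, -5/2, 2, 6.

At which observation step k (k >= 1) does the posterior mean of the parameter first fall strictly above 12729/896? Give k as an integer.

obs 1: x=1/4 → posterior Inverse-Gamma(17/10, 1413/160)
obs 2: x=-1/2 → posterior Inverse-Gamma(11/5, 3033/160)
obs 3: x=-1 → posterior Inverse-Gamma(27/10, 5033/160)
obs 4: x=5/2 → posterior Inverse-Gamma(16/5, 5213/160)
obs 5: x=1/2 → posterior Inverse-Gamma(37/10, 6193/160)
obs 6: x=-2 → posterior Inverse-Gamma(21/5, 9073/160)
obs 7: x=3 → posterior Inverse-Gamma(47/10, 9153/160)
obs 8: x=4 → posterior Inverse-Gamma(26/5, 9153/160)
obs 9: x=1/2 → posterior Inverse-Gamma(57/10, 10133/160)
obs 10: x=-1/2 → posterior Inverse-Gamma(31/5, 11753/160)
obs 11: x=-5/2 → posterior Inverse-Gamma(67/10, 15133/160)
obs 12: x=2 → posterior Inverse-Gamma(36/5, 15453/160)
obs 13: x=6 → posterior Inverse-Gamma(77/10, 15773/160)

k = 2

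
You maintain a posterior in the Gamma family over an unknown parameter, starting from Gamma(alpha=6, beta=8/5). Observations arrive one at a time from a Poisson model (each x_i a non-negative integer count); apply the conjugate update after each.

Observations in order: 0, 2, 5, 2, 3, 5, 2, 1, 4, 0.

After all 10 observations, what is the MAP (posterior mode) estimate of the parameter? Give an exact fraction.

5/2

obs 1: x=0 → posterior Gamma(6, 13/5)
obs 2: x=2 → posterior Gamma(8, 18/5)
obs 3: x=5 → posterior Gamma(13, 23/5)
obs 4: x=2 → posterior Gamma(15, 28/5)
obs 5: x=3 → posterior Gamma(18, 33/5)
obs 6: x=5 → posterior Gamma(23, 38/5)
obs 7: x=2 → posterior Gamma(25, 43/5)
obs 8: x=1 → posterior Gamma(26, 48/5)
obs 9: x=4 → posterior Gamma(30, 53/5)
obs 10: x=0 → posterior Gamma(30, 58/5)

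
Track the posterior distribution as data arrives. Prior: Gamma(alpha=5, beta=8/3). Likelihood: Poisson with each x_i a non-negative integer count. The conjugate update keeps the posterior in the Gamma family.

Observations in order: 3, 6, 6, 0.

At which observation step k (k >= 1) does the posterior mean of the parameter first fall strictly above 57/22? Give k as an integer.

k = 2

obs 1: x=3 → posterior Gamma(8, 11/3)
obs 2: x=6 → posterior Gamma(14, 14/3)
obs 3: x=6 → posterior Gamma(20, 17/3)
obs 4: x=0 → posterior Gamma(20, 20/3)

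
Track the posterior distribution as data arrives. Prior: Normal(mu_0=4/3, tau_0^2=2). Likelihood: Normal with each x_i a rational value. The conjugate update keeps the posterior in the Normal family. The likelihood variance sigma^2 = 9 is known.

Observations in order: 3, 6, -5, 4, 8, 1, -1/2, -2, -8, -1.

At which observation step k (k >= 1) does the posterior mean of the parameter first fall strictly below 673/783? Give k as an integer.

k = 10

obs 1: x=3 → posterior Normal(18/11, 18/11)
obs 2: x=6 → posterior Normal(30/13, 18/13)
obs 3: x=-5 → posterior Normal(4/3, 6/5)
obs 4: x=4 → posterior Normal(28/17, 18/17)
obs 5: x=8 → posterior Normal(44/19, 18/19)
obs 6: x=1 → posterior Normal(46/21, 6/7)
obs 7: x=-1/2 → posterior Normal(45/23, 18/23)
obs 8: x=-2 → posterior Normal(41/25, 18/25)
obs 9: x=-8 → posterior Normal(25/27, 2/3)
obs 10: x=-1 → posterior Normal(23/29, 18/29)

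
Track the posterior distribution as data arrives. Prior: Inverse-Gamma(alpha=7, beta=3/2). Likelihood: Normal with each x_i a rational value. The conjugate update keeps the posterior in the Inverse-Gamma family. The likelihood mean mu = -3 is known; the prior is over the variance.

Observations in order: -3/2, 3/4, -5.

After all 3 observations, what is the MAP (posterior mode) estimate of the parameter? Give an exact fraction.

373/304

obs 1: x=-3/2 → posterior Inverse-Gamma(15/2, 21/8)
obs 2: x=3/4 → posterior Inverse-Gamma(8, 309/32)
obs 3: x=-5 → posterior Inverse-Gamma(17/2, 373/32)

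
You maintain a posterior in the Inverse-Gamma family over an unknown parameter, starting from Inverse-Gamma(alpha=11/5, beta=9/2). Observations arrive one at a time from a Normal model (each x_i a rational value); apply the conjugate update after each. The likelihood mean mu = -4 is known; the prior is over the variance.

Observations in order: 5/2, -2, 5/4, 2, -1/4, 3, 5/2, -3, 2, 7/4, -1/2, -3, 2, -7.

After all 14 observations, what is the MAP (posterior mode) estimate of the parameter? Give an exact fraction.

obs 1: x=5/2 → posterior Inverse-Gamma(27/10, 205/8)
obs 2: x=-2 → posterior Inverse-Gamma(16/5, 221/8)
obs 3: x=5/4 → posterior Inverse-Gamma(37/10, 1325/32)
obs 4: x=2 → posterior Inverse-Gamma(21/5, 1901/32)
obs 5: x=-1/4 → posterior Inverse-Gamma(47/10, 1063/16)
obs 6: x=3 → posterior Inverse-Gamma(26/5, 1455/16)
obs 7: x=5/2 → posterior Inverse-Gamma(57/10, 1793/16)
obs 8: x=-3 → posterior Inverse-Gamma(31/5, 1801/16)
obs 9: x=2 → posterior Inverse-Gamma(67/10, 2089/16)
obs 10: x=7/4 → posterior Inverse-Gamma(36/5, 4707/32)
obs 11: x=-1/2 → posterior Inverse-Gamma(77/10, 4903/32)
obs 12: x=-3 → posterior Inverse-Gamma(41/5, 4919/32)
obs 13: x=2 → posterior Inverse-Gamma(87/10, 5495/32)
obs 14: x=-7 → posterior Inverse-Gamma(46/5, 5639/32)

28195/1632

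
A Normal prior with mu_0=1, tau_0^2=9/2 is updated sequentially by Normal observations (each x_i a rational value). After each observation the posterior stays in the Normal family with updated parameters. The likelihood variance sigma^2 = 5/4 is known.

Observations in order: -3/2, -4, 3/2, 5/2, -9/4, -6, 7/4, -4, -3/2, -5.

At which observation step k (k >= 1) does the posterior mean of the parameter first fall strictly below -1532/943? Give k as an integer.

k = 2

obs 1: x=-3/2 → posterior Normal(-22/23, 45/46)
obs 2: x=-4 → posterior Normal(-94/41, 45/82)
obs 3: x=3/2 → posterior Normal(-67/59, 45/118)
obs 4: x=5/2 → posterior Normal(-2/7, 45/154)
obs 5: x=-9/4 → posterior Normal(-25/38, 9/38)
obs 6: x=-6 → posterior Normal(-341/226, 45/226)
obs 7: x=7/4 → posterior Normal(-139/131, 45/262)
obs 8: x=-4 → posterior Normal(-211/149, 45/298)
obs 9: x=-3/2 → posterior Normal(-238/167, 45/334)
obs 10: x=-5 → posterior Normal(-328/185, 9/74)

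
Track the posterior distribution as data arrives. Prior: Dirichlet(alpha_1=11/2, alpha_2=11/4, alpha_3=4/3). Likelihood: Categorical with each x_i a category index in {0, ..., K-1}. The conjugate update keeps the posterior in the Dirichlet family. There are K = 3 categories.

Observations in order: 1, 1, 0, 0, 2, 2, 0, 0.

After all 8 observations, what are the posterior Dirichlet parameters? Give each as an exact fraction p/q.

alpha_1=19/2, alpha_2=19/4, alpha_3=10/3

obs 1: x=1 → posterior Dirichlet(11/2, 15/4, 4/3)
obs 2: x=1 → posterior Dirichlet(11/2, 19/4, 4/3)
obs 3: x=0 → posterior Dirichlet(13/2, 19/4, 4/3)
obs 4: x=0 → posterior Dirichlet(15/2, 19/4, 4/3)
obs 5: x=2 → posterior Dirichlet(15/2, 19/4, 7/3)
obs 6: x=2 → posterior Dirichlet(15/2, 19/4, 10/3)
obs 7: x=0 → posterior Dirichlet(17/2, 19/4, 10/3)
obs 8: x=0 → posterior Dirichlet(19/2, 19/4, 10/3)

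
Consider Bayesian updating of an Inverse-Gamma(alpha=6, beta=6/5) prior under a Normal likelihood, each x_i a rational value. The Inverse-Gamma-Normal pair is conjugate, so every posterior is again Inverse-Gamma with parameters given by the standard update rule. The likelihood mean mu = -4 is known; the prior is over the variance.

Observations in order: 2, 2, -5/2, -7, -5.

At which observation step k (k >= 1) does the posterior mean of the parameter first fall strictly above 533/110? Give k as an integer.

obs 1: x=2 → posterior Inverse-Gamma(13/2, 96/5)
obs 2: x=2 → posterior Inverse-Gamma(7, 186/5)
obs 3: x=-5/2 → posterior Inverse-Gamma(15/2, 1533/40)
obs 4: x=-7 → posterior Inverse-Gamma(8, 1713/40)
obs 5: x=-5 → posterior Inverse-Gamma(17/2, 1733/40)

k = 2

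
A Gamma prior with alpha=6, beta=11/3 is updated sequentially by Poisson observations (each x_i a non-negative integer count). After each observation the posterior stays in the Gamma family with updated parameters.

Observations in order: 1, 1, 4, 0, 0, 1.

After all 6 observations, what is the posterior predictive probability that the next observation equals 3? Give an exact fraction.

obs 1: x=1 → posterior Gamma(7, 14/3)
obs 2: x=1 → posterior Gamma(8, 17/3)
obs 3: x=4 → posterior Gamma(12, 20/3)
obs 4: x=0 → posterior Gamma(12, 23/3)
obs 5: x=0 → posterior Gamma(12, 26/3)
obs 6: x=1 → posterior Gamma(13, 29/3)

126051823738696427891865/1208925819614629174706176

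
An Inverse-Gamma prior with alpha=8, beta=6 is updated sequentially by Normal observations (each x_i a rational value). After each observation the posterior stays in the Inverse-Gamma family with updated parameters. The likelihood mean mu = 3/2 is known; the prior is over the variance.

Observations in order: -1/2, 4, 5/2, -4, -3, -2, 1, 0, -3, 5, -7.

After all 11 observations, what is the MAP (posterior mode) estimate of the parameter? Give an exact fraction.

773/116

obs 1: x=-1/2 → posterior Inverse-Gamma(17/2, 8)
obs 2: x=4 → posterior Inverse-Gamma(9, 89/8)
obs 3: x=5/2 → posterior Inverse-Gamma(19/2, 93/8)
obs 4: x=-4 → posterior Inverse-Gamma(10, 107/4)
obs 5: x=-3 → posterior Inverse-Gamma(21/2, 295/8)
obs 6: x=-2 → posterior Inverse-Gamma(11, 43)
obs 7: x=1 → posterior Inverse-Gamma(23/2, 345/8)
obs 8: x=0 → posterior Inverse-Gamma(12, 177/4)
obs 9: x=-3 → posterior Inverse-Gamma(25/2, 435/8)
obs 10: x=5 → posterior Inverse-Gamma(13, 121/2)
obs 11: x=-7 → posterior Inverse-Gamma(27/2, 773/8)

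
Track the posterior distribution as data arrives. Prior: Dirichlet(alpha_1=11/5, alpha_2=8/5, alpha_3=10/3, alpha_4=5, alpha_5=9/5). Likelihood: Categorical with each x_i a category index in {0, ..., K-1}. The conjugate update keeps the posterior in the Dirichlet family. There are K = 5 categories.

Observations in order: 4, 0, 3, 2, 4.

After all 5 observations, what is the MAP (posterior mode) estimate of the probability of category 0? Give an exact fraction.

3/19

obs 1: x=4 → posterior Dirichlet(11/5, 8/5, 10/3, 5, 14/5)
obs 2: x=0 → posterior Dirichlet(16/5, 8/5, 10/3, 5, 14/5)
obs 3: x=3 → posterior Dirichlet(16/5, 8/5, 10/3, 6, 14/5)
obs 4: x=2 → posterior Dirichlet(16/5, 8/5, 13/3, 6, 14/5)
obs 5: x=4 → posterior Dirichlet(16/5, 8/5, 13/3, 6, 19/5)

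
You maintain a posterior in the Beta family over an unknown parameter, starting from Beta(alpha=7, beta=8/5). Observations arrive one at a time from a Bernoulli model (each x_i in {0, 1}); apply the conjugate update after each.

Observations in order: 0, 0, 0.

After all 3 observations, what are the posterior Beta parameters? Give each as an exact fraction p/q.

obs 1: x=0 → posterior Beta(7, 13/5)
obs 2: x=0 → posterior Beta(7, 18/5)
obs 3: x=0 → posterior Beta(7, 23/5)

alpha=7, beta=23/5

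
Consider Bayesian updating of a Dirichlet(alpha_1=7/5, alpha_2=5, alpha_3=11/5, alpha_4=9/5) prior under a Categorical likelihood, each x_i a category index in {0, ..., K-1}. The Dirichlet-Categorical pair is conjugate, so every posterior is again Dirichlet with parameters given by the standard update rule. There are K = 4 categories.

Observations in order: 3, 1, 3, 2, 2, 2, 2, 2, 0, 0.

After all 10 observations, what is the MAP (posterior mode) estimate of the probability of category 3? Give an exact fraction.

7/41

obs 1: x=3 → posterior Dirichlet(7/5, 5, 11/5, 14/5)
obs 2: x=1 → posterior Dirichlet(7/5, 6, 11/5, 14/5)
obs 3: x=3 → posterior Dirichlet(7/5, 6, 11/5, 19/5)
obs 4: x=2 → posterior Dirichlet(7/5, 6, 16/5, 19/5)
obs 5: x=2 → posterior Dirichlet(7/5, 6, 21/5, 19/5)
obs 6: x=2 → posterior Dirichlet(7/5, 6, 26/5, 19/5)
obs 7: x=2 → posterior Dirichlet(7/5, 6, 31/5, 19/5)
obs 8: x=2 → posterior Dirichlet(7/5, 6, 36/5, 19/5)
obs 9: x=0 → posterior Dirichlet(12/5, 6, 36/5, 19/5)
obs 10: x=0 → posterior Dirichlet(17/5, 6, 36/5, 19/5)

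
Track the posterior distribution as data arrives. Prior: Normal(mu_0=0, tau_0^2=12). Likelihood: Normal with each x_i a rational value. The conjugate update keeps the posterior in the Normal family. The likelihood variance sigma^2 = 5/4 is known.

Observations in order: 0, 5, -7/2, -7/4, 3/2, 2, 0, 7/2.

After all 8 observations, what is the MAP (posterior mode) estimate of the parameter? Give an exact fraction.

obs 1: x=0 → posterior Normal(0, 60/53)
obs 2: x=5 → posterior Normal(240/101, 60/101)
obs 3: x=-7/2 → posterior Normal(72/149, 60/149)
obs 4: x=-7/4 → posterior Normal(-12/197, 60/197)
obs 5: x=3/2 → posterior Normal(12/49, 12/49)
obs 6: x=2 → posterior Normal(156/293, 60/293)
obs 7: x=0 → posterior Normal(156/341, 60/341)
obs 8: x=7/2 → posterior Normal(324/389, 60/389)

324/389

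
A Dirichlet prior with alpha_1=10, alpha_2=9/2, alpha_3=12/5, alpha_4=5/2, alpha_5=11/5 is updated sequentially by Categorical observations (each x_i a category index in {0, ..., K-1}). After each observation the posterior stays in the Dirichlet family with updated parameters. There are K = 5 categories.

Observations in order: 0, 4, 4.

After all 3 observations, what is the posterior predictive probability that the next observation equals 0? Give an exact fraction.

obs 1: x=0 → posterior Dirichlet(11, 9/2, 12/5, 5/2, 11/5)
obs 2: x=4 → posterior Dirichlet(11, 9/2, 12/5, 5/2, 16/5)
obs 3: x=4 → posterior Dirichlet(11, 9/2, 12/5, 5/2, 21/5)

55/123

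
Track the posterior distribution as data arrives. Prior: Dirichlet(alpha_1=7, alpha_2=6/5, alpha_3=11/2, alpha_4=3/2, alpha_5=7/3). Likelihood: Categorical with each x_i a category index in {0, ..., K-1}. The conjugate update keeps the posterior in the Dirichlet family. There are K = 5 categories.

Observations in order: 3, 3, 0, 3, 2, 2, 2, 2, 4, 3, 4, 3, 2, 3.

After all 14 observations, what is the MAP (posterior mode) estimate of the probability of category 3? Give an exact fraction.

obs 1: x=3 → posterior Dirichlet(7, 6/5, 11/2, 5/2, 7/3)
obs 2: x=3 → posterior Dirichlet(7, 6/5, 11/2, 7/2, 7/3)
obs 3: x=0 → posterior Dirichlet(8, 6/5, 11/2, 7/2, 7/3)
obs 4: x=3 → posterior Dirichlet(8, 6/5, 11/2, 9/2, 7/3)
obs 5: x=2 → posterior Dirichlet(8, 6/5, 13/2, 9/2, 7/3)
obs 6: x=2 → posterior Dirichlet(8, 6/5, 15/2, 9/2, 7/3)
obs 7: x=2 → posterior Dirichlet(8, 6/5, 17/2, 9/2, 7/3)
obs 8: x=2 → posterior Dirichlet(8, 6/5, 19/2, 9/2, 7/3)
obs 9: x=4 → posterior Dirichlet(8, 6/5, 19/2, 9/2, 10/3)
obs 10: x=3 → posterior Dirichlet(8, 6/5, 19/2, 11/2, 10/3)
obs 11: x=4 → posterior Dirichlet(8, 6/5, 19/2, 11/2, 13/3)
obs 12: x=3 → posterior Dirichlet(8, 6/5, 19/2, 13/2, 13/3)
obs 13: x=2 → posterior Dirichlet(8, 6/5, 21/2, 13/2, 13/3)
obs 14: x=3 → posterior Dirichlet(8, 6/5, 21/2, 15/2, 13/3)

195/796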